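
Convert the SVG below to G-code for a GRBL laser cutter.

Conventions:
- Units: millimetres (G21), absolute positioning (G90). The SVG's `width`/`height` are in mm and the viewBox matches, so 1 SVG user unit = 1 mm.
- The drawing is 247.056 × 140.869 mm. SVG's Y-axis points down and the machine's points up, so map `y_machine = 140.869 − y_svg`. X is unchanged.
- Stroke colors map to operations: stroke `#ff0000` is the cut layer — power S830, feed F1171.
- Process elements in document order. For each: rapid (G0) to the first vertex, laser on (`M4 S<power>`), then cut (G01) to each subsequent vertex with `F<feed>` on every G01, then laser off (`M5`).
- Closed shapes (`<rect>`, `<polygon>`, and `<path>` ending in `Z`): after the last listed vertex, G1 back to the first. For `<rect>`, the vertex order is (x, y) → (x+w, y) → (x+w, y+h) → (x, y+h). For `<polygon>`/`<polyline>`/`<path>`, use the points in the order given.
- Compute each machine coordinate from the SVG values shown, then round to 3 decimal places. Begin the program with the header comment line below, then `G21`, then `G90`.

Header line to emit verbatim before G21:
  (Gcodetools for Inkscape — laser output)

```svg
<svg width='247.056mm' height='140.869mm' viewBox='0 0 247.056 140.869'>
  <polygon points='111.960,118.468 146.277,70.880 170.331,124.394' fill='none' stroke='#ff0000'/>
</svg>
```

viewBox `0 0 247.056 140.869` with mm width/height → 1 unit = 1 mm. Flip: y_m = 140.869 − y_svg.

**Shape 1** — `<polygon>` regular polygon, stroke `#ff0000` → cut (S830, F1171). Machine vertices: (111.960,22.401) → (146.277,69.989) → (170.331,16.475) → (111.960,22.401). Closed: final G1 returns to the first vertex.

(Gcodetools for Inkscape — laser output)
G21
G90
G0 X111.960 Y22.401
M4 S830
G01 X146.277 Y69.989 F1171
G01 X170.331 Y16.475 F1171
G01 X111.960 Y22.401 F1171
M5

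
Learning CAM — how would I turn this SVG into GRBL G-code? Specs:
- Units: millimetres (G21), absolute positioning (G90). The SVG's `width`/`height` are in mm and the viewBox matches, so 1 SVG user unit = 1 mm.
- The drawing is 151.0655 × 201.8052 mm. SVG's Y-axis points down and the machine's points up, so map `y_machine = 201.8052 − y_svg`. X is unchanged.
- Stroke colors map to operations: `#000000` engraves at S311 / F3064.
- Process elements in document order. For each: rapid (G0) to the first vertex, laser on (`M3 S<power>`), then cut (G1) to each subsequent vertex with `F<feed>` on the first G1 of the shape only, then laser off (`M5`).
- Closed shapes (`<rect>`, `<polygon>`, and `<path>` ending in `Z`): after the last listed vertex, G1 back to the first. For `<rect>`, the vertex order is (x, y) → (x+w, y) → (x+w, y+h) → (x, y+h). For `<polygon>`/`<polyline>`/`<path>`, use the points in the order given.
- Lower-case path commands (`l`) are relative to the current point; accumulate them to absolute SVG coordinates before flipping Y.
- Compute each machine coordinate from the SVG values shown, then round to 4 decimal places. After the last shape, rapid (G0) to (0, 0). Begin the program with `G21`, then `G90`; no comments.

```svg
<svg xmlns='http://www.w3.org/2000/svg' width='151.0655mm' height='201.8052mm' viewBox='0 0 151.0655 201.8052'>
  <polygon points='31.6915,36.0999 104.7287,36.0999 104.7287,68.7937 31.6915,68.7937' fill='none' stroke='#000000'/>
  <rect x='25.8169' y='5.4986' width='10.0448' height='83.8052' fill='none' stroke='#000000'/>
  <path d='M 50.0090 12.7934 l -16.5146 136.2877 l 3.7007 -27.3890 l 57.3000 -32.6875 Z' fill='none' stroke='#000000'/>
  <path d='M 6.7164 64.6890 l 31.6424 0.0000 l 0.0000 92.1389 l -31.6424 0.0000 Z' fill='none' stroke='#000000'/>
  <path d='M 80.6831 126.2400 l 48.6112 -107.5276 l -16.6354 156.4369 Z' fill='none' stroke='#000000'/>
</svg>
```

1 u = 1 mm; y_m = 201.8052 − y.

[1] `<polygon>` rectangle, #000000→engrave S311 F3064: (31.6915,165.7053) → (104.7287,165.7053) → (104.7287,133.0115) → (31.6915,133.0115) → (31.6915,165.7053) (closed)

[2] `<rect>` rectangle, #000000→engrave S311 F3064: (25.8169,196.3066) → (35.8617,196.3066) → (35.8617,112.5014) → (25.8169,112.5014) → (25.8169,196.3066) (closed)

[3] `<path>` closed polygon, #000000→engrave S311 F3064: (50.0090,189.0118) → (33.4944,52.7241) → (37.1951,80.1131) → (94.4951,112.8006) → (50.0090,189.0118) (closed)

[4] `<path>` rectangle, #000000→engrave S311 F3064: (6.7164,137.1162) → (38.3588,137.1162) → (38.3588,44.9773) → (6.7164,44.9773) → (6.7164,137.1162) (closed)

[5] `<path>` closed polygon, #000000→engrave S311 F3064: (80.6831,75.5652) → (129.2943,183.0928) → (112.6589,26.6559) → (80.6831,75.5652) (closed)

G21
G90
G0 X31.6915 Y165.7053
M3 S311
G1 X104.7287 Y165.7053 F3064
G1 X104.7287 Y133.0115
G1 X31.6915 Y133.0115
G1 X31.6915 Y165.7053
M5
G0 X25.8169 Y196.3066
M3 S311
G1 X35.8617 Y196.3066 F3064
G1 X35.8617 Y112.5014
G1 X25.8169 Y112.5014
G1 X25.8169 Y196.3066
M5
G0 X50.0090 Y189.0118
M3 S311
G1 X33.4944 Y52.7241 F3064
G1 X37.1951 Y80.1131
G1 X94.4951 Y112.8006
G1 X50.0090 Y189.0118
M5
G0 X6.7164 Y137.1162
M3 S311
G1 X38.3588 Y137.1162 F3064
G1 X38.3588 Y44.9773
G1 X6.7164 Y44.9773
G1 X6.7164 Y137.1162
M5
G0 X80.6831 Y75.5652
M3 S311
G1 X129.2943 Y183.0928 F3064
G1 X112.6589 Y26.6559
G1 X80.6831 Y75.5652
M5
G0 X0.0000 Y0.0000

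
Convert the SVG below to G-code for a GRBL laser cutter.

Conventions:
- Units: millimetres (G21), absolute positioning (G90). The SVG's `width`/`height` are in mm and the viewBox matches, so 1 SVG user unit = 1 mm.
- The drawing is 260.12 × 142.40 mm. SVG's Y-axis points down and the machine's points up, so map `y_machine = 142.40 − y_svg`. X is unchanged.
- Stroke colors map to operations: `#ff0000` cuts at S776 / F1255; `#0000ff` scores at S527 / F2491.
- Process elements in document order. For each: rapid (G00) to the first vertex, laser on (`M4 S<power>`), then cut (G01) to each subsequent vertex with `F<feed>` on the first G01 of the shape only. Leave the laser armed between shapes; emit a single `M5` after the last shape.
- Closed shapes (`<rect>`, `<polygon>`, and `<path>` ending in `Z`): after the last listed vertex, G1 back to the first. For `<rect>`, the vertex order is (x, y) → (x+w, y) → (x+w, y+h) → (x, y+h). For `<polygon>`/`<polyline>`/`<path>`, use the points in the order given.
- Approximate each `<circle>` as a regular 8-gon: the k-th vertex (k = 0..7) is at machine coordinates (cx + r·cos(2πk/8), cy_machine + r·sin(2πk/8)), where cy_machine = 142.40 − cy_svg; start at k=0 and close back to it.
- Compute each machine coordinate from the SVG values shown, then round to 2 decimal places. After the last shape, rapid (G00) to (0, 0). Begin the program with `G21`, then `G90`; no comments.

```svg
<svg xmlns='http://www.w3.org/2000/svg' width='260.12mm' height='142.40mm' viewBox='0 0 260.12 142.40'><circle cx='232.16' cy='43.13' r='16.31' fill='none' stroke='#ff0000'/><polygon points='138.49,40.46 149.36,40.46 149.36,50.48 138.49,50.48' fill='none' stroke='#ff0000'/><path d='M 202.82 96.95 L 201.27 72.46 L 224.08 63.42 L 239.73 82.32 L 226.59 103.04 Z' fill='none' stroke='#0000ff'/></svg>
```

Since the viewBox matches the mm dimensions, user units are millimetres directly. The only transform is the Y-flip y_m = 142.40 − y_svg.

Shape 1 is a circle drawn with `<circle>`. Its stroke #ff0000 means cut at S776, F1255. After flipping Y the toolpath is (248.47,99.27) → (243.69,110.80) → (232.16,115.58) → (220.63,110.80) → (215.85,99.27) → (220.63,87.74) → (232.16,82.96) → (243.69,87.74) → (248.47,99.27), returning to the start.

Shape 2 is a rectangle drawn with `<polygon>`. Its stroke #ff0000 means cut at S776, F1255. After flipping Y the toolpath is (138.49,101.94) → (149.36,101.94) → (149.36,91.92) → (138.49,91.92) → (138.49,101.94), returning to the start.

Shape 3 is a regular polygon drawn with `<path>`. Its stroke #0000ff means score at S527, F2491. After flipping Y the toolpath is (202.82,45.45) → (201.27,69.94) → (224.08,78.98) → (239.73,60.08) → (226.59,39.36) → (202.82,45.45), returning to the start.

G21
G90
G00 X248.47 Y99.27
M4 S776
G01 X243.69 Y110.80 F1255
G01 X232.16 Y115.58
G01 X220.63 Y110.80
G01 X215.85 Y99.27
G01 X220.63 Y87.74
G01 X232.16 Y82.96
G01 X243.69 Y87.74
G01 X248.47 Y99.27
G00 X138.49 Y101.94
M4 S776
G01 X149.36 Y101.94 F1255
G01 X149.36 Y91.92
G01 X138.49 Y91.92
G01 X138.49 Y101.94
G00 X202.82 Y45.45
M4 S527
G01 X201.27 Y69.94 F2491
G01 X224.08 Y78.98
G01 X239.73 Y60.08
G01 X226.59 Y39.36
G01 X202.82 Y45.45
M5
G00 X0.00 Y0.00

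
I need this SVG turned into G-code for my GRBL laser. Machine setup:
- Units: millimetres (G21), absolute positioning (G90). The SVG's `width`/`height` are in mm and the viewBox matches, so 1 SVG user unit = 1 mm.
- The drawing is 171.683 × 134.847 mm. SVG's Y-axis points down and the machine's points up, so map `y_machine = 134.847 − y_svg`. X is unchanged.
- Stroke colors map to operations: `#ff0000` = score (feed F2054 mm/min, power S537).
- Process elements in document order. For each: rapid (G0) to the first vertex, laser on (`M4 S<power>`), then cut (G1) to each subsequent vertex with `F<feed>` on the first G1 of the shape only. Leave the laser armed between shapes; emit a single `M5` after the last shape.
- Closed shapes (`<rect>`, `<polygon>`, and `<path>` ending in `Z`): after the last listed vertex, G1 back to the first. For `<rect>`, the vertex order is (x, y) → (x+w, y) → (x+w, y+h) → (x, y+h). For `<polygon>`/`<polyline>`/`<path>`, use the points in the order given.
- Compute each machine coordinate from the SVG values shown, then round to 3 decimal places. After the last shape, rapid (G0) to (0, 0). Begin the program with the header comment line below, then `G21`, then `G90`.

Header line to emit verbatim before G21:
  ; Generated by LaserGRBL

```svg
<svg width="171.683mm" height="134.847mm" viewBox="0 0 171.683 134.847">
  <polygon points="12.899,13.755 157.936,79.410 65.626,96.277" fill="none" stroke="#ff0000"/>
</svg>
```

1 u = 1 mm; y_m = 134.847 − y.

[1] `<polygon>` closed polygon, #ff0000→score S537 F2054: (12.899,121.092) → (157.936,55.437) → (65.626,38.570) → (12.899,121.092) (closed)

; Generated by LaserGRBL
G21
G90
G0 X12.899 Y121.092
M4 S537
G1 X157.936 Y55.437 F2054
G1 X65.626 Y38.570
G1 X12.899 Y121.092
M5
G0 X0.000 Y0.000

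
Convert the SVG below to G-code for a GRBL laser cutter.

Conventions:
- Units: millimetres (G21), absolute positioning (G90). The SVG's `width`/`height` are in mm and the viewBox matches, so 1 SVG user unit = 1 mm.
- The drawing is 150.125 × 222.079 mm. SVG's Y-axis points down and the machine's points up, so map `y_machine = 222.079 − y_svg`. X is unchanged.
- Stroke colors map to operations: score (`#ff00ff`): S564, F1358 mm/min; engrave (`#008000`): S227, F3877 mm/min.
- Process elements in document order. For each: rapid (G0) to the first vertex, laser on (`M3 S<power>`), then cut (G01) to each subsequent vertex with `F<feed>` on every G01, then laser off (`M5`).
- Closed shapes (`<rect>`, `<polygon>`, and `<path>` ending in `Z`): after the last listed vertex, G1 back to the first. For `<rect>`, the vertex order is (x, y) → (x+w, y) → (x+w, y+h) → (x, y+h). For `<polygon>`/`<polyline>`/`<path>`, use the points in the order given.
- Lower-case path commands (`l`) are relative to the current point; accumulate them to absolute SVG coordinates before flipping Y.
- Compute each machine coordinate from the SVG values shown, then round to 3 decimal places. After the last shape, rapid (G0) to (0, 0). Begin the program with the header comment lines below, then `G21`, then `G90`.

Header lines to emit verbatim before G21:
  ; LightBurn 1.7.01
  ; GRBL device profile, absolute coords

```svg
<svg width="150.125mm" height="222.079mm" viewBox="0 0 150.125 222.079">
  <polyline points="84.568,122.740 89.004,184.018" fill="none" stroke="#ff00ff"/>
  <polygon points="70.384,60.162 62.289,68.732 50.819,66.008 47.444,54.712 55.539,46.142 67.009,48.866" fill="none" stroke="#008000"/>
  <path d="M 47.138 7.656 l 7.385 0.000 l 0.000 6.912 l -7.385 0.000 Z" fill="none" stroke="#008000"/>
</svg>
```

viewBox `0 0 150.125 222.079` with mm width/height → 1 unit = 1 mm. Flip: y_m = 222.079 − y_svg.

**Shape 1** — `<polyline>` line segment, stroke `#ff00ff` → score (S564, F1358). Machine vertices: (84.568,99.339) → (89.004,38.061). Open path.

**Shape 2** — `<polygon>` regular polygon, stroke `#008000` → engrave (S227, F3877). Machine vertices: (70.384,161.917) → (62.289,153.347) → (50.819,156.071) → (47.444,167.367) → (55.539,175.937) → (67.009,173.213) → (70.384,161.917). Closed: final G1 returns to the first vertex.

**Shape 3** — `<path>` rectangle, stroke `#008000` → engrave (S227, F3877). Machine vertices: (47.138,214.423) → (54.523,214.423) → (54.523,207.511) → (47.138,207.511) → (47.138,214.423). Closed: final G1 returns to the first vertex.

; LightBurn 1.7.01
; GRBL device profile, absolute coords
G21
G90
G0 X84.568 Y99.339
M3 S564
G01 X89.004 Y38.061 F1358
M5
G0 X70.384 Y161.917
M3 S227
G01 X62.289 Y153.347 F3877
G01 X50.819 Y156.071 F3877
G01 X47.444 Y167.367 F3877
G01 X55.539 Y175.937 F3877
G01 X67.009 Y173.213 F3877
G01 X70.384 Y161.917 F3877
M5
G0 X47.138 Y214.423
M3 S227
G01 X54.523 Y214.423 F3877
G01 X54.523 Y207.511 F3877
G01 X47.138 Y207.511 F3877
G01 X47.138 Y214.423 F3877
M5
G0 X0.000 Y0.000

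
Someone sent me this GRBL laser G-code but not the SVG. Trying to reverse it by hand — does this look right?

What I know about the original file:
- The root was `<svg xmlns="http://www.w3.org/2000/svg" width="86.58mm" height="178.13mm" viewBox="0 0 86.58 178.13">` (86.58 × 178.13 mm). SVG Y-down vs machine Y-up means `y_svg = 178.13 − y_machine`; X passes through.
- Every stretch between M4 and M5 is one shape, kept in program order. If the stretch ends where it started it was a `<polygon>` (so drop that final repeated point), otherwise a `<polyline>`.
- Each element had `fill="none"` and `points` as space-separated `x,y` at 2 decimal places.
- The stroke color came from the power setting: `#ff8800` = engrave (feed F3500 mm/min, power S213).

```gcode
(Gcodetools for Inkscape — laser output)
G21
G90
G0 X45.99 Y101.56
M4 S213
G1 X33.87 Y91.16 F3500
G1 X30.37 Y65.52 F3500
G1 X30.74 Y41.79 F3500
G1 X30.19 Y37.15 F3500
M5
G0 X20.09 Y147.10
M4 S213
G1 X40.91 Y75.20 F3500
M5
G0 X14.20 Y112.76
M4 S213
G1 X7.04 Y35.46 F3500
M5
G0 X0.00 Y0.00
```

Each laser-on run becomes one SVG element. Flip Y back into SVG space with y_svg = 178.13 − y_machine. Every run uses S213, so all elements get stroke `#ff8800` (engrave).

Run 1: The run is open, so emit a `<polyline>` with points (Y-flipped): 45.99,76.57 33.87,86.97 30.37,112.61 30.74,136.34 30.19,140.98.

Run 2: The run is open, so emit a `<polyline>` with points (Y-flipped): 20.09,31.03 40.91,102.93.

Run 3: The run is open, so emit a `<polyline>` with points (Y-flipped): 14.20,65.37 7.04,142.67.

<svg xmlns="http://www.w3.org/2000/svg" width="86.58mm" height="178.13mm" viewBox="0 0 86.58 178.13">
  <polyline points="45.99,76.57 33.87,86.97 30.37,112.61 30.74,136.34 30.19,140.98" fill="none" stroke="#ff8800"/>
  <polyline points="20.09,31.03 40.91,102.93" fill="none" stroke="#ff8800"/>
  <polyline points="14.20,65.37 7.04,142.67" fill="none" stroke="#ff8800"/>
</svg>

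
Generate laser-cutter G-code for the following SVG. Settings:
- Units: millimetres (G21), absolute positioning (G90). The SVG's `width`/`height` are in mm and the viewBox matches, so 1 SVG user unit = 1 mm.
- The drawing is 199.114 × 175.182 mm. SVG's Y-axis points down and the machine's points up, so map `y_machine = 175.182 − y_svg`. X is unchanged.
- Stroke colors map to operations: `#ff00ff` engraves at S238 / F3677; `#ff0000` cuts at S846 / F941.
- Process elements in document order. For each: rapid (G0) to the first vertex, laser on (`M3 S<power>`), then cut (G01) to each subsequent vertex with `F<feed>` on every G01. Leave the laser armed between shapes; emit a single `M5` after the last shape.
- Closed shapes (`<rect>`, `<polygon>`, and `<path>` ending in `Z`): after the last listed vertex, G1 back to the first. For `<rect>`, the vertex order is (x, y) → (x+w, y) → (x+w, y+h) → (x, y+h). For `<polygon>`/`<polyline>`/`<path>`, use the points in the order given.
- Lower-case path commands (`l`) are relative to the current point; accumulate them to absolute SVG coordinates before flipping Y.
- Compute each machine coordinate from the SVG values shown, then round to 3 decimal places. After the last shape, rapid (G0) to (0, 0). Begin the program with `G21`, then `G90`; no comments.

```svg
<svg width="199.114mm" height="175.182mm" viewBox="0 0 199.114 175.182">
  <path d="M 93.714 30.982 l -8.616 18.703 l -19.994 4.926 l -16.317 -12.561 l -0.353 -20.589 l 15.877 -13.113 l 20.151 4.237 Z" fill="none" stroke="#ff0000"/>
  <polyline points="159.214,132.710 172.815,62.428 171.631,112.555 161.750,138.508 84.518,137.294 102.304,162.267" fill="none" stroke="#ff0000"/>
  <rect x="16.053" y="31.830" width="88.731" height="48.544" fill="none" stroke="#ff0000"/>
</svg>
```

Since the viewBox matches the mm dimensions, user units are millimetres directly. The only transform is the Y-flip y_m = 175.182 − y_svg.

Shape 1 is a regular polygon drawn with `<path>`. Its stroke #ff0000 means cut at S846, F941. After flipping Y the toolpath is (93.714,144.200) → (85.098,125.497) → (65.104,120.571) → (48.787,133.132) → (48.434,153.721) → (64.311,166.834) → (84.462,162.597) → (93.714,144.200), returning to the start.

Shape 2 is a open polyline drawn with `<polyline>`. Its stroke #ff0000 means cut at S846, F941. After flipping Y the toolpath is (159.214,42.472) → (172.815,112.754) → (171.631,62.627) → (161.750,36.674) → (84.518,37.888) → (102.304,12.915).

Shape 3 is a rectangle drawn with `<rect>`. Its stroke #ff0000 means cut at S846, F941. After flipping Y the toolpath is (16.053,143.352) → (104.784,143.352) → (104.784,94.808) → (16.053,94.808) → (16.053,143.352), returning to the start.

G21
G90
G0 X93.714 Y144.200
M3 S846
G01 X85.098 Y125.497 F941
G01 X65.104 Y120.571 F941
G01 X48.787 Y133.132 F941
G01 X48.434 Y153.721 F941
G01 X64.311 Y166.834 F941
G01 X84.462 Y162.597 F941
G01 X93.714 Y144.200 F941
G0 X159.214 Y42.472
M3 S846
G01 X172.815 Y112.754 F941
G01 X171.631 Y62.627 F941
G01 X161.750 Y36.674 F941
G01 X84.518 Y37.888 F941
G01 X102.304 Y12.915 F941
G0 X16.053 Y143.352
M3 S846
G01 X104.784 Y143.352 F941
G01 X104.784 Y94.808 F941
G01 X16.053 Y94.808 F941
G01 X16.053 Y143.352 F941
M5
G0 X0.000 Y0.000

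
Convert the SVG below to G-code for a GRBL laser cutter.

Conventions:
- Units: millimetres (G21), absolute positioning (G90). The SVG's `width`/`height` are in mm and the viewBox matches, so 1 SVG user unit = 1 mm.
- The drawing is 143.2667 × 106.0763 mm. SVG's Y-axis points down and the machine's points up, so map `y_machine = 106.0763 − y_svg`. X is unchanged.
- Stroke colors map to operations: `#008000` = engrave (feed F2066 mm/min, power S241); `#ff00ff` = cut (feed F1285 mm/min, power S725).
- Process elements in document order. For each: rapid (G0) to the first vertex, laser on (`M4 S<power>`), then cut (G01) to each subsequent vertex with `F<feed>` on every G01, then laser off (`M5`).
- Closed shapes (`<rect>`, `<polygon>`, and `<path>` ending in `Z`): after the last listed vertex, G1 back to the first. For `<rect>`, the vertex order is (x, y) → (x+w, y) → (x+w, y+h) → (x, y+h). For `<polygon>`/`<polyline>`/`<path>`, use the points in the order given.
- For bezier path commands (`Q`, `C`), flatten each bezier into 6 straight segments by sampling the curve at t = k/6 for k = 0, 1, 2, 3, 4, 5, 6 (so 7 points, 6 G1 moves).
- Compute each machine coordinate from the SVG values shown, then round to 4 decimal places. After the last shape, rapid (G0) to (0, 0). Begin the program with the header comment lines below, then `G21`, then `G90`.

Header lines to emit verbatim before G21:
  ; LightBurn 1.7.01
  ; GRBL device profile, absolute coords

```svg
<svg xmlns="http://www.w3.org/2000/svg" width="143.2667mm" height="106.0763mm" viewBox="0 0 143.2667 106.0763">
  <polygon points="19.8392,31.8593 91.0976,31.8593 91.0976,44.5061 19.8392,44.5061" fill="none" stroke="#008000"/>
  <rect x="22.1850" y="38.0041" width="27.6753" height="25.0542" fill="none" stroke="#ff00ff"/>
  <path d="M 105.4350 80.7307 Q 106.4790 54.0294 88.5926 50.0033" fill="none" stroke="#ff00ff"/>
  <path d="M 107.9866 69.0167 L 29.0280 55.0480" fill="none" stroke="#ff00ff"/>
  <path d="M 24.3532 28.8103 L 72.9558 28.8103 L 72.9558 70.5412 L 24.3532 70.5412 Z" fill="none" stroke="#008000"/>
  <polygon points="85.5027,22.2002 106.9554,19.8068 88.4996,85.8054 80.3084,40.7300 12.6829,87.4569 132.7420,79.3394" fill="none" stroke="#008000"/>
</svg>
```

; LightBurn 1.7.01
; GRBL device profile, absolute coords
G21
G90
G0 X19.8392 Y74.2170
M4 S241
G01 X91.0976 Y74.2170 F2066
G01 X91.0976 Y61.5702 F2066
G01 X19.8392 Y61.5702 F2066
G01 X19.8392 Y74.2170 F2066
M5
G0 X22.1850 Y68.0722
M4 S725
G01 X49.8603 Y68.0722 F1285
G01 X49.8603 Y43.0180 F1285
G01 X22.1850 Y43.0180 F1285
G01 X22.1850 Y68.0722 F1285
M5
G0 X105.4350 Y25.3456
M4 S725
G01 X105.2572 Y33.6162 F1285
G01 X104.0276 Y40.6270 F1285
G01 X101.7464 Y46.3781 F1285
G01 X98.4135 Y50.8695 F1285
G01 X94.0289 Y54.1011 F1285
G01 X88.5926 Y56.0730 F1285
M5
G0 X107.9866 Y37.0596
M4 S725
G01 X29.0280 Y51.0283 F1285
M5
G0 X24.3532 Y77.2660
M4 S241
G01 X72.9558 Y77.2660 F2066
G01 X72.9558 Y35.5351 F2066
G01 X24.3532 Y35.5351 F2066
G01 X24.3532 Y77.2660 F2066
M5
G0 X85.5027 Y83.8761
M4 S241
G01 X106.9554 Y86.2695 F2066
G01 X88.4996 Y20.2709 F2066
G01 X80.3084 Y65.3463 F2066
G01 X12.6829 Y18.6194 F2066
G01 X132.7420 Y26.7369 F2066
G01 X85.5027 Y83.8761 F2066
M5
G0 X0.0000 Y0.0000

1 u = 1 mm; y_m = 106.0763 − y.

[1] `<polygon>` rectangle, #008000→engrave S241 F2066: (19.8392,74.2170) → (91.0976,74.2170) → (91.0976,61.5702) → (19.8392,61.5702) → (19.8392,74.2170) (closed)

[2] `<rect>` rectangle, #ff00ff→cut S725 F1285: (22.1850,68.0722) → (49.8603,68.0722) → (49.8603,43.0180) → (22.1850,43.0180) → (22.1850,68.0722) (closed)

[3] `<path>` quadratic bezier, #ff00ff→cut S725 F1285: (105.4350,25.3456) → (105.2572,33.6162) → (104.0276,40.6270) → (101.7464,46.3781) → (98.4135,50.8695) → (94.0289,54.1011) → (88.5926,56.0730)

[4] `<path>` line segment, #ff00ff→cut S725 F1285: (107.9866,37.0596) → (29.0280,51.0283)

[5] `<path>` rectangle, #008000→engrave S241 F2066: (24.3532,77.2660) → (72.9558,77.2660) → (72.9558,35.5351) → (24.3532,35.5351) → (24.3532,77.2660) (closed)

[6] `<polygon>` closed polygon, #008000→engrave S241 F2066: (85.5027,83.8761) → (106.9554,86.2695) → (88.4996,20.2709) → (80.3084,65.3463) → (12.6829,18.6194) → (132.7420,26.7369) → (85.5027,83.8761) (closed)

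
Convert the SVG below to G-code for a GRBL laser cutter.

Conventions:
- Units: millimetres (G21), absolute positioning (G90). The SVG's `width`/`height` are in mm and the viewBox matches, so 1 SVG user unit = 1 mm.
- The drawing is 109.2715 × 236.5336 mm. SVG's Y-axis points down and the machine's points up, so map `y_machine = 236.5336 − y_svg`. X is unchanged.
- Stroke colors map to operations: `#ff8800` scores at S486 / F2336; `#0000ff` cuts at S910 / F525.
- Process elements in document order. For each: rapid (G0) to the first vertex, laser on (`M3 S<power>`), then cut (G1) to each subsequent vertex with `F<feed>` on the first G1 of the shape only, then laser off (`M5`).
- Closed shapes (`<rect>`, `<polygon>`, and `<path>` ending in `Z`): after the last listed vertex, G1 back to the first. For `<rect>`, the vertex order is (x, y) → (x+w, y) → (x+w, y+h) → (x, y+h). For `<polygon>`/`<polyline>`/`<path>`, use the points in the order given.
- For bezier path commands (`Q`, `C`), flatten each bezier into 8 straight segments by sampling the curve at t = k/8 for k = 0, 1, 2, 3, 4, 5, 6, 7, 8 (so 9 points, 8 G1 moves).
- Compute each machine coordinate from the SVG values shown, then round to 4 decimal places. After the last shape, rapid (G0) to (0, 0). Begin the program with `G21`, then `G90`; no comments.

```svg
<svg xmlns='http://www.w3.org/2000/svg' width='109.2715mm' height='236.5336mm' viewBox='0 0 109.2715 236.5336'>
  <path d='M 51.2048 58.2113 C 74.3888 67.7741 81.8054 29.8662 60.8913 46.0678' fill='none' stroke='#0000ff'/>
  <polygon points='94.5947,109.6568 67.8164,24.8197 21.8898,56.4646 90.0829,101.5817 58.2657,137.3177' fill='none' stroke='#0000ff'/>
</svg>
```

Since the viewBox matches the mm dimensions, user units are millimetres directly. The only transform is the Y-flip y_m = 236.5336 − y_svg.

Shape 1 is a cubic bezier drawn with `<path>`. Its stroke #0000ff means cut at S910, F525. After flipping Y the toolpath is (51.2048,178.3223) → (59.1352,176.7630) → (65.4401,178.4638) → (69.9724,182.2341) → (72.5848,186.8836) → (73.1302,191.2219) → (71.4612,194.0587) → (67.4306,194.2034) → (60.8913,190.4658).

Shape 2 is a closed polygon drawn with `<polygon>`. Its stroke #0000ff means cut at S910, F525. After flipping Y the toolpath is (94.5947,126.8768) → (67.8164,211.7139) → (21.8898,180.0690) → (90.0829,134.9519) → (58.2657,99.2159) → (94.5947,126.8768), returning to the start.

G21
G90
G0 X51.2048 Y178.3223
M3 S910
G1 X59.1352 Y176.7630 F525
G1 X65.4401 Y178.4638
G1 X69.9724 Y182.2341
G1 X72.5848 Y186.8836
G1 X73.1302 Y191.2219
G1 X71.4612 Y194.0587
G1 X67.4306 Y194.2034
G1 X60.8913 Y190.4658
M5
G0 X94.5947 Y126.8768
M3 S910
G1 X67.8164 Y211.7139 F525
G1 X21.8898 Y180.0690
G1 X90.0829 Y134.9519
G1 X58.2657 Y99.2159
G1 X94.5947 Y126.8768
M5
G0 X0.0000 Y0.0000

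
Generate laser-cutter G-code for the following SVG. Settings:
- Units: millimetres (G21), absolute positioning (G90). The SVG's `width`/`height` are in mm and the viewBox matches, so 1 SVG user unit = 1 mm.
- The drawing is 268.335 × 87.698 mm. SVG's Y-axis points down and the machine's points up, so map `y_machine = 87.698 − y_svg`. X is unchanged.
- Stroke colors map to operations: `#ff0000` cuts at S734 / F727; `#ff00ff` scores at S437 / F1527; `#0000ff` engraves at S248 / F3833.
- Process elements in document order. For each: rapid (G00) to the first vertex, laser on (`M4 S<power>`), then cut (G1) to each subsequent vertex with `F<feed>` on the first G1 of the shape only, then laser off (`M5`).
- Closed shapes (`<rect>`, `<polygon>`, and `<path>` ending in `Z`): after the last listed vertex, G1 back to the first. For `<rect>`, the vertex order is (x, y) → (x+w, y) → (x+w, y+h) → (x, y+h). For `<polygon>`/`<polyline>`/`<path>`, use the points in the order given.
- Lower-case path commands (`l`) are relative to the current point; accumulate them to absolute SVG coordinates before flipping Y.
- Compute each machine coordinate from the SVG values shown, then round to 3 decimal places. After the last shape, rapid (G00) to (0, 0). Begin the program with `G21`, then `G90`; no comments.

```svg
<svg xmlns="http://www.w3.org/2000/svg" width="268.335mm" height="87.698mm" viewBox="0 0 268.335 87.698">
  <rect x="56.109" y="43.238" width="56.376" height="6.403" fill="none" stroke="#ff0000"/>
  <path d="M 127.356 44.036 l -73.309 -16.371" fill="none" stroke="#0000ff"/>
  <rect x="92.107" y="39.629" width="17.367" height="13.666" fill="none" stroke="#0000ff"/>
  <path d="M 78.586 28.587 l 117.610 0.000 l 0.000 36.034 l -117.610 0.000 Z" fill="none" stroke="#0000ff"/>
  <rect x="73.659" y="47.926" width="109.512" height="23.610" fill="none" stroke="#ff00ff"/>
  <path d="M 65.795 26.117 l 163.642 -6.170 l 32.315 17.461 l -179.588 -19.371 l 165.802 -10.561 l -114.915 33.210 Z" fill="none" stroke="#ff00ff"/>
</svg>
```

G21
G90
G00 X56.109 Y44.460
M4 S734
G1 X112.485 Y44.460 F727
G1 X112.485 Y38.057
G1 X56.109 Y38.057
G1 X56.109 Y44.460
M5
G00 X127.356 Y43.662
M4 S248
G1 X54.047 Y60.033 F3833
M5
G00 X92.107 Y48.069
M4 S248
G1 X109.474 Y48.069 F3833
G1 X109.474 Y34.403
G1 X92.107 Y34.403
G1 X92.107 Y48.069
M5
G00 X78.586 Y59.111
M4 S248
G1 X196.196 Y59.111 F3833
G1 X196.196 Y23.077
G1 X78.586 Y23.077
G1 X78.586 Y59.111
M5
G00 X73.659 Y39.772
M4 S437
G1 X183.171 Y39.772 F1527
G1 X183.171 Y16.162
G1 X73.659 Y16.162
G1 X73.659 Y39.772
M5
G00 X65.795 Y61.581
M4 S437
G1 X229.437 Y67.751 F1527
G1 X261.752 Y50.290
G1 X82.164 Y69.661
G1 X247.966 Y80.222
G1 X133.051 Y47.012
G1 X65.795 Y61.581
M5
G00 X0.000 Y0.000

viewBox `0 0 268.335 87.698` with mm width/height → 1 unit = 1 mm. Flip: y_m = 87.698 − y_svg.

**Shape 1** — `<rect>` rectangle, stroke `#ff0000` → cut (S734, F727). Machine vertices: (56.109,44.460) → (112.485,44.460) → (112.485,38.057) → (56.109,38.057) → (56.109,44.460). Closed: final G1 returns to the first vertex.

**Shape 2** — `<path>` line segment, stroke `#0000ff` → engrave (S248, F3833). Machine vertices: (127.356,43.662) → (54.047,60.033). Open path.

**Shape 3** — `<rect>` rectangle, stroke `#0000ff` → engrave (S248, F3833). Machine vertices: (92.107,48.069) → (109.474,48.069) → (109.474,34.403) → (92.107,34.403) → (92.107,48.069). Closed: final G1 returns to the first vertex.

**Shape 4** — `<path>` rectangle, stroke `#0000ff` → engrave (S248, F3833). Machine vertices: (78.586,59.111) → (196.196,59.111) → (196.196,23.077) → (78.586,23.077) → (78.586,59.111). Closed: final G1 returns to the first vertex.

**Shape 5** — `<rect>` rectangle, stroke `#ff00ff` → score (S437, F1527). Machine vertices: (73.659,39.772) → (183.171,39.772) → (183.171,16.162) → (73.659,16.162) → (73.659,39.772). Closed: final G1 returns to the first vertex.

**Shape 6** — `<path>` closed polygon, stroke `#ff00ff` → score (S437, F1527). Machine vertices: (65.795,61.581) → (229.437,67.751) → (261.752,50.290) → (82.164,69.661) → (247.966,80.222) → (133.051,47.012) → (65.795,61.581). Closed: final G1 returns to the first vertex.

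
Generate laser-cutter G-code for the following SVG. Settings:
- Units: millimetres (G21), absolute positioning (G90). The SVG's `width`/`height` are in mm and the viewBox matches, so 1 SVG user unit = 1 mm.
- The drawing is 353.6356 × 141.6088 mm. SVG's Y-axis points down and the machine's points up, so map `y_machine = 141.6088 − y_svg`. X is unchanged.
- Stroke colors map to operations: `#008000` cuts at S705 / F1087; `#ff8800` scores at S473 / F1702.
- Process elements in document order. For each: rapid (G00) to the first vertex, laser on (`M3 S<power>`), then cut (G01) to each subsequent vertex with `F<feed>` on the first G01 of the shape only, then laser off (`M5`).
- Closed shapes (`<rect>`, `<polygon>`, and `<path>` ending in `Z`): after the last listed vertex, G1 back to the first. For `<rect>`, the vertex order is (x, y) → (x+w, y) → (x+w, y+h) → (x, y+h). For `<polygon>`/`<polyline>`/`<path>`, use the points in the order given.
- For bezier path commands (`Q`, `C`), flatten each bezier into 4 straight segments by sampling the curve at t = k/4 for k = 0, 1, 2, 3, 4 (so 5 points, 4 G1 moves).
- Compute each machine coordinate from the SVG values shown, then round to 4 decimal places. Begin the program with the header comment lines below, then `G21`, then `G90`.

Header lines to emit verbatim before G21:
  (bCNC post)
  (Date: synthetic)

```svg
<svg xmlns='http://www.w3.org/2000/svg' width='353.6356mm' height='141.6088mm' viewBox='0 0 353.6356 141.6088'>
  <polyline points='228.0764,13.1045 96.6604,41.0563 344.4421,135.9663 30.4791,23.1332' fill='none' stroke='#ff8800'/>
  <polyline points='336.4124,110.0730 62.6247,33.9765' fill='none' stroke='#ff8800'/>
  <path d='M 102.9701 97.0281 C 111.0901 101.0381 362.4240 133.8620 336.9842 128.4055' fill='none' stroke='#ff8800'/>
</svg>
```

(bCNC post)
(Date: synthetic)
G21
G90
G00 X228.0764 Y128.5043
M3 S473
G01 X96.6604 Y100.5525 F1702
G01 X344.4421 Y5.6425
G01 X30.4791 Y118.4756
M5
G00 X336.4124 Y31.5358
M3 S473
G01 X62.6247 Y107.6323 F1702
M5
G00 X102.9701 Y44.5807
M3 S473
G01 X146.5379 Y37.2189 F1702
G01 X232.5621 Y25.3421
G01 X312.2938 Y15.2402
G01 X336.9842 Y13.2033
M5

viewBox `0 0 353.6356 141.6088` with mm width/height → 1 unit = 1 mm. Flip: y_m = 141.6088 − y_svg.

**Shape 1** — `<polyline>` open polyline, stroke `#ff8800` → score (S473, F1702). Machine vertices: (228.0764,128.5043) → (96.6604,100.5525) → (344.4421,5.6425) → (30.4791,118.4756). Open path.

**Shape 2** — `<polyline>` line segment, stroke `#ff8800` → score (S473, F1702). Machine vertices: (336.4124,31.5358) → (62.6247,107.6323). Open path.

**Shape 3** — `<path>` cubic bezier, stroke `#ff8800` → score (S473, F1702). Control points (SVG): P0=(102.9701,97.0281), P1=(111.0901,101.0381), P2=(362.4240,133.8620), P3=(336.9842,128.4055); sampled at t=k/4. Machine vertices: (102.9701,44.5807) → (146.5379,37.2189) → (232.5621,25.3421) → (312.2938,15.2402) → (336.9842,13.2033). Open path.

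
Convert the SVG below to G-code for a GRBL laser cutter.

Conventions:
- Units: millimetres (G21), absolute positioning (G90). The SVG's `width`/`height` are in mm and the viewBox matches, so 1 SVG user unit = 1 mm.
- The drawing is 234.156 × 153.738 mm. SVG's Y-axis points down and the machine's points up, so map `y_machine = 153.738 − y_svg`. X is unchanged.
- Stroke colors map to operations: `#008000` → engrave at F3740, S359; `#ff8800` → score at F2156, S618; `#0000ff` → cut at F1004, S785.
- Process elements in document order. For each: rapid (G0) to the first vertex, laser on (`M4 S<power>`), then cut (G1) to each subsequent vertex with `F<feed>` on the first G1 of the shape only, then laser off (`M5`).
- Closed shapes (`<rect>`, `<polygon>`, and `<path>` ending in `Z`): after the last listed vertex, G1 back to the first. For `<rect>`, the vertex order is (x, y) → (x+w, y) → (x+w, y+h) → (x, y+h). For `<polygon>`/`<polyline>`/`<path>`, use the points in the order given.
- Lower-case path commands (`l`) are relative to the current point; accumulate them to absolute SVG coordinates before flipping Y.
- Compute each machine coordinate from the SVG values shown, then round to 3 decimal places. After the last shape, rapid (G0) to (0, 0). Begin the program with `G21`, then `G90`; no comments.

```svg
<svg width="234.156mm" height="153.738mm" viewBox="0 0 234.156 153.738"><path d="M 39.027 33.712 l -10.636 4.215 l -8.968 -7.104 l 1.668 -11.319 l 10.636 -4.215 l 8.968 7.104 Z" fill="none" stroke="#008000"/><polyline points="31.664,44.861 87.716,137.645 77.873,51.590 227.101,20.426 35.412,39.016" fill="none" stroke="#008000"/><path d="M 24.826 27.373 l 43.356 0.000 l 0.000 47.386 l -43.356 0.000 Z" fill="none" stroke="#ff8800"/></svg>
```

G21
G90
G0 X39.027 Y120.026
M4 S359
G1 X28.391 Y115.811 F3740
G1 X19.423 Y122.915
G1 X21.091 Y134.234
G1 X31.727 Y138.449
G1 X40.695 Y131.345
G1 X39.027 Y120.026
M5
G0 X31.664 Y108.877
M4 S359
G1 X87.716 Y16.093 F3740
G1 X77.873 Y102.148
G1 X227.101 Y133.312
G1 X35.412 Y114.722
M5
G0 X24.826 Y126.365
M4 S618
G1 X68.182 Y126.365 F2156
G1 X68.182 Y78.979
G1 X24.826 Y78.979
G1 X24.826 Y126.365
M5
G0 X0.000 Y0.000

1 u = 1 mm; y_m = 153.738 − y.

[1] `<path>` regular polygon, #008000→engrave S359 F3740: (39.027,120.026) → (28.391,115.811) → (19.423,122.915) → (21.091,134.234) → (31.727,138.449) → (40.695,131.345) → (39.027,120.026) (closed)

[2] `<polyline>` open polyline, #008000→engrave S359 F3740: (31.664,108.877) → (87.716,16.093) → (77.873,102.148) → (227.101,133.312) → (35.412,114.722)

[3] `<path>` rectangle, #ff8800→score S618 F2156: (24.826,126.365) → (68.182,126.365) → (68.182,78.979) → (24.826,78.979) → (24.826,126.365) (closed)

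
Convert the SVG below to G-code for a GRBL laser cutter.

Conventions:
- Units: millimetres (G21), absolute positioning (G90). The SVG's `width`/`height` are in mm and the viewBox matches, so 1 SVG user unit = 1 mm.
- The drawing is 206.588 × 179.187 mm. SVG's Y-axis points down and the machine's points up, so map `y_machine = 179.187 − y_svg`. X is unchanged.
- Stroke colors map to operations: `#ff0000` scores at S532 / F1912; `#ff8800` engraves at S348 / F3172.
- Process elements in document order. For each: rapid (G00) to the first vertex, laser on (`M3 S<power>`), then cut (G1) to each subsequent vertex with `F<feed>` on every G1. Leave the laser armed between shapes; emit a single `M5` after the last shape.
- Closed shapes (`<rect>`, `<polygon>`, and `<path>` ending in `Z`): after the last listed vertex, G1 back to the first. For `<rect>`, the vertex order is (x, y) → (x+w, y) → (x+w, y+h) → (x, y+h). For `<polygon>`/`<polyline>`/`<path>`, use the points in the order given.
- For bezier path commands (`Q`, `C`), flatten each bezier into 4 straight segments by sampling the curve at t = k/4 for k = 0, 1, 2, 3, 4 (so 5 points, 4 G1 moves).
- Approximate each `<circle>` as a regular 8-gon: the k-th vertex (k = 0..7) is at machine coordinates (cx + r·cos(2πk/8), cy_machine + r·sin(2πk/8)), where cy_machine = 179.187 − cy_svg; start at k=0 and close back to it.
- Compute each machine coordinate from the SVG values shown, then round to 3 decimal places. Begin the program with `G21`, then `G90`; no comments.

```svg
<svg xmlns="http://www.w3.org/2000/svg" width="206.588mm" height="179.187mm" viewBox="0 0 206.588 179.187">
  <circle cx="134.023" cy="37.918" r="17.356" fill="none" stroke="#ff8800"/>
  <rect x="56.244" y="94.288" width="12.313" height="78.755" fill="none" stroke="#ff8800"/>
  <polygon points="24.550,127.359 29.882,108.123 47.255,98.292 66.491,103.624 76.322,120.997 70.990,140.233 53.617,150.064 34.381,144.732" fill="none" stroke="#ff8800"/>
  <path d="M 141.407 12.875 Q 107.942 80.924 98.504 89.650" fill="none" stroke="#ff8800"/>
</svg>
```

viewBox `0 0 206.588 179.187` with mm width/height → 1 unit = 1 mm. Flip: y_m = 179.187 − y_svg.

**Shape 1** — `<circle>` circle, stroke `#ff8800` → engrave (S348, F3172). Machine vertices: (151.379,141.269) → (146.296,153.542) → (134.023,158.625) → (121.750,153.542) → (116.667,141.269) → (121.750,128.996) → (134.023,123.913) → (146.296,128.996) → (151.379,141.269). Closed: final G1 returns to the first vertex.

**Shape 2** — `<rect>` rectangle, stroke `#ff8800` → engrave (S348, F3172). Machine vertices: (56.244,84.899) → (68.557,84.899) → (68.557,6.144) → (56.244,6.144) → (56.244,84.899). Closed: final G1 returns to the first vertex.

**Shape 3** — `<polygon>` regular polygon, stroke `#ff8800` → engrave (S348, F3172). Machine vertices: (24.550,51.828) → (29.882,71.064) → (47.255,80.895) → (66.491,75.563) → (76.322,58.190) → (70.990,38.954) → (53.617,29.123) → (34.381,34.455) → (24.550,51.828). Closed: final G1 returns to the first vertex.

**Shape 4** — `<path>` quadratic bezier, stroke `#ff8800` → engrave (S348, F3172). Control points (SVG): P0=(141.407,12.875), P1=(107.942,80.924), P2=(98.504,89.650); sampled at t=k/4. Machine vertices: (141.407,166.312) → (126.176,135.995) → (113.949,113.094) → (104.725,97.608) → (98.504,89.537). Open path.

G21
G90
G00 X151.379 Y141.269
M3 S348
G1 X146.296 Y153.542 F3172
G1 X134.023 Y158.625 F3172
G1 X121.750 Y153.542 F3172
G1 X116.667 Y141.269 F3172
G1 X121.750 Y128.996 F3172
G1 X134.023 Y123.913 F3172
G1 X146.296 Y128.996 F3172
G1 X151.379 Y141.269 F3172
G00 X56.244 Y84.899
M3 S348
G1 X68.557 Y84.899 F3172
G1 X68.557 Y6.144 F3172
G1 X56.244 Y6.144 F3172
G1 X56.244 Y84.899 F3172
G00 X24.550 Y51.828
M3 S348
G1 X29.882 Y71.064 F3172
G1 X47.255 Y80.895 F3172
G1 X66.491 Y75.563 F3172
G1 X76.322 Y58.190 F3172
G1 X70.990 Y38.954 F3172
G1 X53.617 Y29.123 F3172
G1 X34.381 Y34.455 F3172
G1 X24.550 Y51.828 F3172
G00 X141.407 Y166.312
M3 S348
G1 X126.176 Y135.995 F3172
G1 X113.949 Y113.094 F3172
G1 X104.725 Y97.608 F3172
G1 X98.504 Y89.537 F3172
M5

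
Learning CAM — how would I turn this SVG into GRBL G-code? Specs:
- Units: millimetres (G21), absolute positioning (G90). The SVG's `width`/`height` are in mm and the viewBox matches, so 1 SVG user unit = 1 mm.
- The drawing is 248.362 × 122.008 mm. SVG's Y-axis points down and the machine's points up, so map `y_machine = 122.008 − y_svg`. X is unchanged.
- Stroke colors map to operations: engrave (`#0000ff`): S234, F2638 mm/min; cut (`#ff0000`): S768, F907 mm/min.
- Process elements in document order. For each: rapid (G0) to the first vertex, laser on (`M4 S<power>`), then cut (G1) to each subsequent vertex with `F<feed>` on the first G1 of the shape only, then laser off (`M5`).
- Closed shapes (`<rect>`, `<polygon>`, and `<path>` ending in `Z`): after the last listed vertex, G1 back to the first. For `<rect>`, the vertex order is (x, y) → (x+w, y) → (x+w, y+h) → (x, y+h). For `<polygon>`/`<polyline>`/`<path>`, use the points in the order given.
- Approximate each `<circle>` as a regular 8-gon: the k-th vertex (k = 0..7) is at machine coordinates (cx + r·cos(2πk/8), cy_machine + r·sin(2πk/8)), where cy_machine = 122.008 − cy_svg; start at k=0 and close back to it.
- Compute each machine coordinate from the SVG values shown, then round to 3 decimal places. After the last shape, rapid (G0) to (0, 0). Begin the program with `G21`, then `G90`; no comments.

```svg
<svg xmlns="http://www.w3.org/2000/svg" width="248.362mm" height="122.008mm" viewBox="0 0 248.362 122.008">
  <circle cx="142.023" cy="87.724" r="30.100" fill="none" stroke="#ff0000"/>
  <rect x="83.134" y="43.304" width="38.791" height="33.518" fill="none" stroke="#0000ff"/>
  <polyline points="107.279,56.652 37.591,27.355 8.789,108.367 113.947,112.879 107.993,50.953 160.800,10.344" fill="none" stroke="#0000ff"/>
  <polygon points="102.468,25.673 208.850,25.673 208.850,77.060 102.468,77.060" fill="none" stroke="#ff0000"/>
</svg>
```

G21
G90
G0 X172.123 Y34.284
M4 S768
G1 X163.307 Y55.568 F907
G1 X142.023 Y64.384
G1 X120.739 Y55.568
G1 X111.923 Y34.284
G1 X120.739 Y13.000
G1 X142.023 Y4.184
G1 X163.307 Y13.000
G1 X172.123 Y34.284
M5
G0 X83.134 Y78.704
M4 S234
G1 X121.925 Y78.704 F2638
G1 X121.925 Y45.186
G1 X83.134 Y45.186
G1 X83.134 Y78.704
M5
G0 X107.279 Y65.356
M4 S234
G1 X37.591 Y94.653 F2638
G1 X8.789 Y13.641
G1 X113.947 Y9.129
G1 X107.993 Y71.055
G1 X160.800 Y111.664
M5
G0 X102.468 Y96.335
M4 S768
G1 X208.850 Y96.335 F907
G1 X208.850 Y44.948
G1 X102.468 Y44.948
G1 X102.468 Y96.335
M5
G0 X0.000 Y0.000

1 u = 1 mm; y_m = 122.008 − y.

[1] `<circle>` circle, #ff0000→cut S768 F907: (172.123,34.284) → (163.307,55.568) → (142.023,64.384) → (120.739,55.568) → (111.923,34.284) → (120.739,13.000) → (142.023,4.184) → (163.307,13.000) → (172.123,34.284) (closed)

[2] `<rect>` rectangle, #0000ff→engrave S234 F2638: (83.134,78.704) → (121.925,78.704) → (121.925,45.186) → (83.134,45.186) → (83.134,78.704) (closed)

[3] `<polyline>` open polyline, #0000ff→engrave S234 F2638: (107.279,65.356) → (37.591,94.653) → (8.789,13.641) → (113.947,9.129) → (107.993,71.055) → (160.800,111.664)

[4] `<polygon>` rectangle, #ff0000→cut S768 F907: (102.468,96.335) → (208.850,96.335) → (208.850,44.948) → (102.468,44.948) → (102.468,96.335) (closed)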